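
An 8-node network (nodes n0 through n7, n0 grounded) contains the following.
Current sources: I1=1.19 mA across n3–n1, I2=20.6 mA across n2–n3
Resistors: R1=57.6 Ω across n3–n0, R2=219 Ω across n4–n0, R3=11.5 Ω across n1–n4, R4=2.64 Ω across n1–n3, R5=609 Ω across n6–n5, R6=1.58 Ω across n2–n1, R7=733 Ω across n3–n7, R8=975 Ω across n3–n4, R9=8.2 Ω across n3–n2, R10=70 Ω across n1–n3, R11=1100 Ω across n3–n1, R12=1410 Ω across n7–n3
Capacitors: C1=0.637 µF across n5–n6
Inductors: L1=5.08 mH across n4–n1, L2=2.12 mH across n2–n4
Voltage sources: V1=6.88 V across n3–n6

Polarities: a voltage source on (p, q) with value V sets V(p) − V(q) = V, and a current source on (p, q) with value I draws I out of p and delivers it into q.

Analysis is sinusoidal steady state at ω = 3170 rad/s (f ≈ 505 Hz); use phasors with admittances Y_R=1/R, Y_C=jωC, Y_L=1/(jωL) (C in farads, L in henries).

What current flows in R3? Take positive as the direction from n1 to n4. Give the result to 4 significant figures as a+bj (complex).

MNA unknowns: 7 node voltages V₁..V_7 plus 1 source current (V1)
I1: z[3]−=0.00119, z[1]+=0.00119
R1: Y=0.01736+0.000j on G[3,0]
R2: Y=0.004566+0.000j on G[4,0]
R3: Y=0.08696+0.000j on G[1,4]
R4: Y=0.3788+0.000j on G[1,3]
I2: z[2]−=0.0206, z[3]+=0.0206
R5: Y=0.001642+0.000j on G[6,5]
C1: Y=0.000+0.002019j on G[5,6]
R6: Y=0.6329+0.000j on G[2,1]
L1: Y=0.000-0.06210j on G[4,1]
R7: Y=0.001364+0.000j on G[3,7]
R8: Y=0.001026+0.000j on G[3,4]
R9: Y=0.1220+0.000j on G[3,2]
R10: Y=0.01429+0.000j on G[1,3]
R11: Y=0.0009091+0.000j on G[3,1]
R12: Y=0.0007092+0.000j on G[7,3]
L2: Y=0.000-0.1488j on G[2,4]
V1: row V3−V6=6.88, i_V1 at 3,6
solve → V1=-0.02298-0.0007522j, V2=-0.04374-0.002439j, V3=0.009330-0.001103j, V4=-0.03547+0.004195j, V5=-6.871-0.001103j, V6=-6.871-0.001103j, V7=0.009330-0.001103j
aux → i_V1=0.000+0.000j

0.001086-0.0004301j A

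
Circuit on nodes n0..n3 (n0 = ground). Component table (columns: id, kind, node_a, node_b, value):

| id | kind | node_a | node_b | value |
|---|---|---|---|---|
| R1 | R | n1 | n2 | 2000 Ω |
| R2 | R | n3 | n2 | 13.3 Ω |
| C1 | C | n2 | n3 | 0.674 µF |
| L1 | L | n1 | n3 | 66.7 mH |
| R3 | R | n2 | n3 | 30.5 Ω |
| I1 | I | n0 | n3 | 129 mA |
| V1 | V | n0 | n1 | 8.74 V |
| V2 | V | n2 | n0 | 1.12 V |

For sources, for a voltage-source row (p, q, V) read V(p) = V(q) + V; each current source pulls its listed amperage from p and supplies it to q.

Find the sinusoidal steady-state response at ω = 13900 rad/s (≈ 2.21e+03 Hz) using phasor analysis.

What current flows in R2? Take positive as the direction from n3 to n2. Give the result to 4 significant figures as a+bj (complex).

0.08987+0.0005059j A

Element admittances at ω=13900 rad/s:
  Y(R1) = 0.0005000+0.000j S between n1,n2
  Y(R2) = 0.07519+0.000j S between n3,n2
  Y(C1) = 0.000+0.009369j S between n2,n3
  Y(L1) = 0.000-0.001079j S between n1,n3
  Y(R3) = 0.03279+0.000j S between n2,n3
  I1: injects 0.129 A into n3 (from n0)
  V1: constraint V(n0)−V(n1) = 8.74
  V2: constraint V(n2)−V(n0) = 1.12
Assemble and solve the 5×5 MNA system:
  V(n1)=-8.740+0.000j  V(n2)=1.120+0.000j  V(n3)=2.315+0.006728j
  i(V1)=-0.004937+0.01192j  i(V2)=0.1241+0.01192j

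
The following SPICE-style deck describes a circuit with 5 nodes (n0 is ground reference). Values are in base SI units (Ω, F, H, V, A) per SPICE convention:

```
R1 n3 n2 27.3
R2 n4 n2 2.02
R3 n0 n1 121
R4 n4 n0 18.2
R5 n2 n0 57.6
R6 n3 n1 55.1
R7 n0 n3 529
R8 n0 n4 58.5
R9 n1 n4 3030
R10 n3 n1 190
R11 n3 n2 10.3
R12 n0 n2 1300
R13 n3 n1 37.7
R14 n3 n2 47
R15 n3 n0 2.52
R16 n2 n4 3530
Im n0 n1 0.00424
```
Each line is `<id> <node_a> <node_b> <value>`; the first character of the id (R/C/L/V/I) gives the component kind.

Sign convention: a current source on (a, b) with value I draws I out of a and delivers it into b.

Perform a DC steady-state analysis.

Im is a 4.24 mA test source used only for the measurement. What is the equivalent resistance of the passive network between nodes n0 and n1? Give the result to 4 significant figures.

R_eq = 18.68 Ω

MNA unknowns: 4 node voltages V₁..V_4
R1: Y=0.03663 on G[3,2]
R2: Y=0.4950 on G[4,2]
R3: Y=0.008264 on G[0,1]
R4: Y=0.05495 on G[4,0]
R5: Y=0.01736 on G[2,0]
R6: Y=0.01815 on G[3,1]
R7: Y=0.001890 on G[0,3]
R8: Y=0.01709 on G[0,4]
R9: Y=0.0003300 on G[1,4]
R10: Y=0.005263 on G[3,1]
R11: Y=0.09709 on G[3,2]
R12: Y=0.0007692 on G[0,2]
R13: Y=0.02653 on G[3,1]
R14: Y=0.02128 on G[3,2]
R15: Y=0.3968 on G[3,0]
R16: Y=0.0002833 on G[2,4]
Im: z[0]−=0.00424, z[1]+=0.00424
solve → V1=0.07921, V2=0.005286, V3=0.007910, V4=0.004658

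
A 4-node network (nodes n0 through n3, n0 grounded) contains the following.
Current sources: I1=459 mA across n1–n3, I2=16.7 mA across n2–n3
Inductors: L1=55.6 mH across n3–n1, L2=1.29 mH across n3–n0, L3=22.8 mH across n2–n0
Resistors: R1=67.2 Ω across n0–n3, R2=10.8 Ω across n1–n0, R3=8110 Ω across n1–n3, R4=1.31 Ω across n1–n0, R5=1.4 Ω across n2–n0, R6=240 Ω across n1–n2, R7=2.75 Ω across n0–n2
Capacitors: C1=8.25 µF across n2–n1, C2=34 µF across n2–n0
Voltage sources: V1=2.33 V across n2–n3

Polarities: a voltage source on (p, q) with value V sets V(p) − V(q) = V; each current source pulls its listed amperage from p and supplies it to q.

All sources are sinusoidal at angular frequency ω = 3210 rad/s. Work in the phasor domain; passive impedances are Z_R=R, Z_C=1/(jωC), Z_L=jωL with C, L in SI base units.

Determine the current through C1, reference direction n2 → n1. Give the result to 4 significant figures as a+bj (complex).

0.01363+0.02703j A

Element admittances at ω=3210 rad/s:
  I1: injects 0.459 A into n3 (from n1)
  Y(L1) = 0.000-0.005603j S between n3,n1
  Y(R1) = 0.01488+0.000j S between n0,n3
  Y(R2) = 0.09259+0.000j S between n1,n0
  Y(L2) = 0.000-0.2415j S between n3,n0
  Y(R3) = 0.0001233+0.000j S between n1,n3
  Y(R4) = 0.7634+0.000j S between n1,n0
  Y(R5) = 0.7143+0.000j S between n2,n0
  Y(L3) = 0.000-0.01366j S between n2,n0
  Y(C1) = 0.000+0.02648j S between n2,n1
  Y(R6) = 0.004167+0.000j S between n1,n2
  Y(C2) = 0.000+0.1091j S between n2,n0
  I2: injects 0.0167 A into n3 (from n2)
  Y(R7) = 0.3636+0.000j S between n0,n2
  V1: constraint V(n2)−V(n3) = 2.33
Assemble and solve the 4×4 MNA system:
  V(n1)=-0.5189+0.03757j  V(n2)=0.5019-0.4773j  V(n3)=-1.828-0.4773j
  i(V1)=-0.6212+0.4416j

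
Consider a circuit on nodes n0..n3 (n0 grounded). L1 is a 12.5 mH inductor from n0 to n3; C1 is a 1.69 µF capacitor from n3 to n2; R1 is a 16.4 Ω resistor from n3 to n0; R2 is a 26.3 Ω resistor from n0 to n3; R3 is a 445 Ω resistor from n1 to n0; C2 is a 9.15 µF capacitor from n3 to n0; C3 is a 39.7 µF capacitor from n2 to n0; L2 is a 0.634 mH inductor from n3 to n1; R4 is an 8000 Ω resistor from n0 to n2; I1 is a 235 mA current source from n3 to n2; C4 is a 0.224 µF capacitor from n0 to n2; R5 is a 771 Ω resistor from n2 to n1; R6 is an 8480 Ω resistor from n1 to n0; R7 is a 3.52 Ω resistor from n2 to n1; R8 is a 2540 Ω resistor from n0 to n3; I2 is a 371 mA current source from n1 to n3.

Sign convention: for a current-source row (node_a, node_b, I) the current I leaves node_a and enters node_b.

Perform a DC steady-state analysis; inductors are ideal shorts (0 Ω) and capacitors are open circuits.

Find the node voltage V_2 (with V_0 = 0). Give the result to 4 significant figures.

0.8231 V

Element admittances at DC:
  L1: short n0↔n3 (DC inductor)
  Y(C1) = 0.000 S between n3,n2
  Y(R1) = 0.06098 S between n3,n0
  Y(R2) = 0.03802 S between n0,n3
  Y(R3) = 0.002247 S between n1,n0
  Y(C2) = 0.000 S between n3,n0
  Y(C3) = 0.000 S between n2,n0
  L2: short n3↔n1 (DC inductor)
  Y(R4) = 0.0001250 S between n0,n2
  I1: injects 0.235 A into n2 (from n3)
  Y(C4) = 0.000 S between n0,n2
  Y(R5) = 0.001297 S between n2,n1
  Y(R6) = 0.0001179 S between n1,n0
  Y(R7) = 0.2841 S between n2,n1
  Y(R8) = 0.0003937 S between n0,n3
  I2: injects 0.371 A into n3 (from n1)
Assemble and solve the 5×5 MNA system:
  V(n1)=0.000  V(n2)=0.8231  V(n3)=0.000
  i(L1)=0.0001029  i(L2)=0.1361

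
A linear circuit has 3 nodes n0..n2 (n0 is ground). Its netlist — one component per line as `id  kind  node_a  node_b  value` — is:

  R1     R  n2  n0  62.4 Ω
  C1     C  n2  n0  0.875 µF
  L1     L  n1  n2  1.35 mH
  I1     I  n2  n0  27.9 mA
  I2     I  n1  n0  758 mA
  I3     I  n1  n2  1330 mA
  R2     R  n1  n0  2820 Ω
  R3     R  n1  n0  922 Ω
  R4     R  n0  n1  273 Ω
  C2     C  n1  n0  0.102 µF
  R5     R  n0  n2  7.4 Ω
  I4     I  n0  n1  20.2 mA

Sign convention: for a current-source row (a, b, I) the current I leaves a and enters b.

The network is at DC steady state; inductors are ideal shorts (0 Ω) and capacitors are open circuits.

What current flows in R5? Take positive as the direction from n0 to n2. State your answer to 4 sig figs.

0.6622 A

Element admittances at DC:
  Y(R1) = 0.01603 S between n2,n0
  Y(C1) = 0.000 S between n2,n0
  L1: short n1↔n2 (DC inductor)
  I1: injects 0.0279 A into n0 (from n2)
  I2: injects 0.758 A into n0 (from n1)
  I3: injects 1.33 A into n2 (from n1)
  Y(R2) = 0.0003546 S between n1,n0
  Y(R3) = 0.001085 S between n1,n0
  Y(R4) = 0.003663 S between n0,n1
  Y(C2) = 0.000 S between n1,n0
  Y(R5) = 0.1351 S between n0,n2
  I4: injects 0.0202 A into n1 (from n0)
Assemble and solve the 3×3 MNA system:
  V(n1)=-4.900  V(n2)=-4.900
  i(L1)=-2.043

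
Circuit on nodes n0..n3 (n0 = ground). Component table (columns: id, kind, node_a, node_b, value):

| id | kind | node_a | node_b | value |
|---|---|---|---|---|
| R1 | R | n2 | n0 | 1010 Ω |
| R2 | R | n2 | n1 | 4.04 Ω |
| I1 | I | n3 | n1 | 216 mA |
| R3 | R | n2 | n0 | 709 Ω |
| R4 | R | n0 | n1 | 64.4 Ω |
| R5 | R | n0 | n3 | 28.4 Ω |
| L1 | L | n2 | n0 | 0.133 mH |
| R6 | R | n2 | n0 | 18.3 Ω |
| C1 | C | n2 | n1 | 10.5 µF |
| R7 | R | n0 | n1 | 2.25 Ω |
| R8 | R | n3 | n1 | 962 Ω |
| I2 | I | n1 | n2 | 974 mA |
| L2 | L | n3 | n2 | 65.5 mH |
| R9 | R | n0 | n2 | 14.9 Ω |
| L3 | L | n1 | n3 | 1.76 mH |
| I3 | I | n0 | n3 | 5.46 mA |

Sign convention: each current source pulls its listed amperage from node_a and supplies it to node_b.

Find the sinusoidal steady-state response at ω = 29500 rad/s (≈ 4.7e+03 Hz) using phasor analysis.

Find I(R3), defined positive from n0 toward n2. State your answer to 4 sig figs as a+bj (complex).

-0.002321-0.0003288j A

Element admittances at ω=29500 rad/s:
  Y(R1) = 0.0009901+0.000j S between n2,n0
  Y(R2) = 0.2475+0.000j S between n2,n1
  I1: injects 0.216 A into n1 (from n3)
  Y(R3) = 0.001410+0.000j S between n2,n0
  Y(R4) = 0.01553+0.000j S between n0,n1
  Y(R5) = 0.03521+0.000j S between n0,n3
  Y(L1) = 0.000-0.2549j S between n2,n0
  Y(R6) = 0.05464+0.000j S between n2,n0
  Y(C1) = 0.000+0.3097j S between n2,n1
  Y(R7) = 0.4444+0.000j S between n0,n1
  Y(R8) = 0.001040+0.000j S between n3,n1
  I2: injects 0.974 A into n2 (from n1)
  Y(L2) = 0.000-0.0005175j S between n3,n2
  Y(R9) = 0.06711+0.000j S between n0,n2
  Y(L3) = 0.000-0.01926j S between n1,n3
  I3: injects 0.00546 A into n3 (from n0)
Assemble and solve the 3×3 MNA system:
  V(n1)=-0.2460+1.011j  V(n2)=1.646+0.2331j  V(n3)=-4.122-2.113j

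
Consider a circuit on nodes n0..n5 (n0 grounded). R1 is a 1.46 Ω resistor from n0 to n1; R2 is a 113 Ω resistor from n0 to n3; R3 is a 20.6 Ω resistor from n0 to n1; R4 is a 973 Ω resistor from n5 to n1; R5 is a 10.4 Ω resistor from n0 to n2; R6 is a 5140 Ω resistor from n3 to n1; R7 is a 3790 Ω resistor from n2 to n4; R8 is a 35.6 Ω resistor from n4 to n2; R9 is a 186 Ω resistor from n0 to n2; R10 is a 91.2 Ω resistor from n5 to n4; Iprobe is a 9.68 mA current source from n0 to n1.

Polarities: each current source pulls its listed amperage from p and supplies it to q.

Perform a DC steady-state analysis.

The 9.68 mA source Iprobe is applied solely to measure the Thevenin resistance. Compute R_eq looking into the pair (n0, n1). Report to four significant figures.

R_eq = 1.361 Ω

MNA unknowns: 5 node voltages V₁..V_5
R1: Y=0.6849 on G[0,1]
R2: Y=0.008850 on G[0,3]
R3: Y=0.04854 on G[0,1]
R4: Y=0.001028 on G[5,1]
R5: Y=0.09615 on G[0,2]
R6: Y=0.0001946 on G[3,1]
R7: Y=0.0002639 on G[2,4]
R8: Y=0.02809 on G[4,2]
R9: Y=0.005376 on G[0,2]
R10: Y=0.01096 on G[5,4]
Iprobe: z[0]−=0.00968, z[1]+=0.00968
solve → V1=0.01318, V2=0.0001170, V3=0.0002835, V4=0.0005360, V5=0.001619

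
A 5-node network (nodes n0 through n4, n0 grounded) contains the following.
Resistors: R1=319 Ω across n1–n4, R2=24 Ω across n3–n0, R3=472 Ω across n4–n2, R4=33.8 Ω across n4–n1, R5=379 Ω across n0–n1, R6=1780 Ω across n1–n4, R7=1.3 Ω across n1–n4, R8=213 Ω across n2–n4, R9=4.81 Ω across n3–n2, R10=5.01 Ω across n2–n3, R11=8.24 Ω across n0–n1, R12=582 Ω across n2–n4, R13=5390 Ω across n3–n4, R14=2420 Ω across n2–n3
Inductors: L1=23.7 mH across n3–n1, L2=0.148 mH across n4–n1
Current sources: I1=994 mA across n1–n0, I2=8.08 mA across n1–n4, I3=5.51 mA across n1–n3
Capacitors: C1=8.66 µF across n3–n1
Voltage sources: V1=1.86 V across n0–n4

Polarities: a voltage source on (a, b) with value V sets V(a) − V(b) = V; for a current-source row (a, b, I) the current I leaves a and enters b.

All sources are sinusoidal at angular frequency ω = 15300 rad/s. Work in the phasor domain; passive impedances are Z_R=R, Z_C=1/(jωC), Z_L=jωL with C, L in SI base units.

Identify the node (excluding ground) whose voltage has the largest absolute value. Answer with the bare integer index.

1

MNA unknowns: 4 node voltages V₁..V_4 plus 1 source current (V1)
R1: Y=0.003135+0.000j on G[1,4]
L1: Y=0.000-0.002758j on G[3,1]
R2: Y=0.04167+0.000j on G[3,0]
R3: Y=0.002119+0.000j on G[4,2]
R4: Y=0.02959+0.000j on G[4,1]
R5: Y=0.002639+0.000j on G[0,1]
R6: Y=0.0005618+0.000j on G[1,4]
R7: Y=0.7692+0.000j on G[1,4]
R8: Y=0.004695+0.000j on G[2,4]
I1: z[1]−=0.994, z[0]+=0.994
I2: z[1]−=0.00808, z[4]+=0.00808
R9: Y=0.2079+0.000j on G[3,2]
I3: z[1]−=0.00551, z[3]+=0.00551
C1: Y=0.000+0.1325j on G[3,1]
R10: Y=0.1996+0.000j on G[2,3]
R11: Y=0.1214+0.000j on G[0,1]
R12: Y=0.001718+0.000j on G[2,4]
L2: Y=0.000-0.4416j on G[4,1]
R13: Y=0.0001855+0.000j on G[3,4]
R14: Y=0.0004132+0.000j on G[2,3]
V1: row V0−V4=1.86, i_V1 at 0,4
solve → V1=-2.480-0.2427j, V2=-2.097-0.9563j, V3=-2.102-0.9763j, V4=-1.860+0.000j
aux → i_V1=0.5989-0.07077j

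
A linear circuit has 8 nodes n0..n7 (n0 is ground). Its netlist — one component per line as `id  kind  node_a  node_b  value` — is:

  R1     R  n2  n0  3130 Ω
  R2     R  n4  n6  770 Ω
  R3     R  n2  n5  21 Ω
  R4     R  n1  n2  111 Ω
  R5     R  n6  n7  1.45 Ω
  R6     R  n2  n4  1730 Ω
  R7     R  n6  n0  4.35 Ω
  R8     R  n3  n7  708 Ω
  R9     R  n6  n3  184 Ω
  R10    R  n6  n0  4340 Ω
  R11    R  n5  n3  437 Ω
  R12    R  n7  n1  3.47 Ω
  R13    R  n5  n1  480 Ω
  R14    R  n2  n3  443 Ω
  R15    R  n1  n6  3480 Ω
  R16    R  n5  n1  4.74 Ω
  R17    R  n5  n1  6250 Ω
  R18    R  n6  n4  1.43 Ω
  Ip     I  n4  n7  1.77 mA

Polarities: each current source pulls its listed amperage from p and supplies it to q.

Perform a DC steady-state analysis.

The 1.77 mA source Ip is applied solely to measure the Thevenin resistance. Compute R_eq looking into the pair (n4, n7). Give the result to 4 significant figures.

R_eq = 2.866 Ω

Apply KCL at each of the 7 non-ground nodes and solve the resulting linear system.
Node n1: branches {R4, R12, R13, R15, R16, R17} → V_1 = 0.002514
Node n2: branches {R1, R3, R4, R6, R14} → V_2 = 0.002377
Node n3: branches {R8, R9, R11, R14} → V_3 = 0.001283
Node n4: branches {R2, R6, R18, Ip} → V_4 = -0.002526
Node n5: branches {R3, R11, R13, R16, R17} → V_5 = 0.002478
Node n6: branches {R2, R5, R7, R9, R10, R15, R18} → V_6 = -3.300e-06
Node n7: branches {R5, R8, R12, Ip} → V_7 = 0.002547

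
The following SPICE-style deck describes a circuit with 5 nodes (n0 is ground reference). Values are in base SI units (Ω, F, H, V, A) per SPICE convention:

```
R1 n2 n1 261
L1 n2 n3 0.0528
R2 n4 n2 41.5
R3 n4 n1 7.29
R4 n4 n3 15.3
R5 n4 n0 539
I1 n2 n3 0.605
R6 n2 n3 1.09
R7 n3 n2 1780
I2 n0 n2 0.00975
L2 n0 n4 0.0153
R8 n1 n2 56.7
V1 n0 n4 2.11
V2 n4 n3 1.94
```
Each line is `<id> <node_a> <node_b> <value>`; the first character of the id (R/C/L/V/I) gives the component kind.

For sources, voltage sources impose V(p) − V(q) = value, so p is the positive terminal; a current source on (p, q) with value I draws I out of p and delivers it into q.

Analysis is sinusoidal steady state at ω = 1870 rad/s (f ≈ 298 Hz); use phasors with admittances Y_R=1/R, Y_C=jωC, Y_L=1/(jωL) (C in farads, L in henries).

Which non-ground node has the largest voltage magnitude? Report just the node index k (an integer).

Apply KCL at each of the 4 non-ground nodes and solve the resulting linear system.
Node n1: branches {R1, R3, R8} → V_1 = -2.445-0.0007610j
Node n2: branches {R1, L1, R2, I1, R6, R7, I2, R8} → V_2 = -4.583-0.005624j
Node n3: branches {L1, R4, I1, R6, R7, V2} → V_3 = -4.050+0.000j
Node n4: branches {R2, R3, R4, R5, L2, V1, V2} → V_4 = -2.110+0.000j
Source currents: i(V1)=-0.01366+0.07375j, i(V2)=-0.2421-0.0002399j

2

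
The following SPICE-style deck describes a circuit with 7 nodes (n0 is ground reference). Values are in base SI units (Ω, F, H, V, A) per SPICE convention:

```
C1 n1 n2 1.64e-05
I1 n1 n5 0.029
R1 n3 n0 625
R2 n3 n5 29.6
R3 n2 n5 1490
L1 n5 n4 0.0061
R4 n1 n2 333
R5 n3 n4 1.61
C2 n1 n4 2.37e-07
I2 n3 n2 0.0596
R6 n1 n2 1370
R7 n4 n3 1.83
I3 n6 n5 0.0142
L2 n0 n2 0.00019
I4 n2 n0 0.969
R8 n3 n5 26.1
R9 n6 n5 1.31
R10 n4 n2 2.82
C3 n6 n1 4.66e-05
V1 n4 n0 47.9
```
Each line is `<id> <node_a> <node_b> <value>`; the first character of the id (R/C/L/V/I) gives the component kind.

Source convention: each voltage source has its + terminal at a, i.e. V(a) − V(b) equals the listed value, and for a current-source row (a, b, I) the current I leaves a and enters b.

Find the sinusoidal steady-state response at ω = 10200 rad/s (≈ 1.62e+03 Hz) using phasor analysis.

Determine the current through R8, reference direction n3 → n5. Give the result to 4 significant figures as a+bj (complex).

MNA unknowns: 6 node voltages V₁..V_6 plus 1 source current (V1)
C1: Y=0.000+0.1673j on G[1,2]
I1: z[1]−=0.029, z[5]+=0.029
R1: Y=0.001600+0.000j on G[3,0]
R2: Y=0.03378+0.000j on G[3,5]
R3: Y=0.0006711+0.000j on G[2,5]
L1: Y=0.000-0.01607j on G[5,4]
R4: Y=0.003003+0.000j on G[1,2]
R5: Y=0.6211+0.000j on G[3,4]
C2: Y=0.000+0.002417j on G[1,4]
I2: z[3]−=0.0596, z[2]+=0.0596
R6: Y=0.0007299+0.000j on G[1,2]
R7: Y=0.5464+0.000j on G[4,3]
I3: z[6]−=0.0142, z[5]+=0.0142
L2: Y=0.000-0.5160j on G[0,2]
I4: z[2]−=0.969, z[0]+=0.969
R8: Y=0.03831+0.000j on G[3,5]
R9: Y=0.7634+0.000j on G[6,5]
R10: Y=0.3546+0.000j on G[4,2]
C3: Y=0.000+0.4753j on G[6,1]
V1: row V4−V0=47.9, i_V1 at 4,0
solve → V1=13.42+10.10j, V2=17.52+23.39j, V3=45.86+0.2537j, V4=47.90+0.000j, V5=14.62+4.368j, V6=11.70+5.440j
aux → i_V1=-13.11+9.042j

1.197-0.1576j A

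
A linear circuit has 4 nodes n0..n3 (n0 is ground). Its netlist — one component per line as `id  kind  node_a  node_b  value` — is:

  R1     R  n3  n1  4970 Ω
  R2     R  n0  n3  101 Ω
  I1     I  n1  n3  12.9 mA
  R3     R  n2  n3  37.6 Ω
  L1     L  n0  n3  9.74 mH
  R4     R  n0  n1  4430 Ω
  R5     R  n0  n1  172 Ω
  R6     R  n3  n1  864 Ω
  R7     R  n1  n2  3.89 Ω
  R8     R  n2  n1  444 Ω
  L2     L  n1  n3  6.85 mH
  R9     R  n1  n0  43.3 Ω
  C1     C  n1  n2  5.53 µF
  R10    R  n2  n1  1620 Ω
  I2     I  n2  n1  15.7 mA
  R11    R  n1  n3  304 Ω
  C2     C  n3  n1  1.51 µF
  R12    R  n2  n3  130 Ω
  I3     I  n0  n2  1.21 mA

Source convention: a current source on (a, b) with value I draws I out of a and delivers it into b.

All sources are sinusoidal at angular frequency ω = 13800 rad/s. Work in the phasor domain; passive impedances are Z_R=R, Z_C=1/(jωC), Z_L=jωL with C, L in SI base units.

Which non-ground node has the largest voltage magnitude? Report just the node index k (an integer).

3

MNA unknowns: 3 node voltages V₁..V_3
R1: Y=0.0002012+0.000j on G[3,1]
R2: Y=0.009901+0.000j on G[0,3]
I1: z[1]−=0.0129, z[3]+=0.0129
R3: Y=0.02660+0.000j on G[2,3]
L1: Y=0.000-0.007440j on G[0,3]
R4: Y=0.0002257+0.000j on G[0,1]
R5: Y=0.005814+0.000j on G[0,1]
R6: Y=0.001157+0.000j on G[3,1]
R7: Y=0.2571+0.000j on G[1,2]
R8: Y=0.002252+0.000j on G[2,1]
L2: Y=0.000-0.01058j on G[1,3]
R9: Y=0.02309+0.000j on G[1,0]
C1: Y=0.000+0.07631j on G[1,2]
R10: Y=0.0006173+0.000j on G[2,1]
I2: z[2]−=0.0157, z[1]+=0.0157
R11: Y=0.003289+0.000j on G[1,3]
C2: Y=0.000+0.02084j on G[3,1]
R12: Y=0.007692+0.000j on G[2,3]
I3: z[0]−=0.00121, z[2]+=0.00121
solve → V1=-0.03578+0.04771j, V2=-0.05558+0.04956j, V3=0.2128+0.01953j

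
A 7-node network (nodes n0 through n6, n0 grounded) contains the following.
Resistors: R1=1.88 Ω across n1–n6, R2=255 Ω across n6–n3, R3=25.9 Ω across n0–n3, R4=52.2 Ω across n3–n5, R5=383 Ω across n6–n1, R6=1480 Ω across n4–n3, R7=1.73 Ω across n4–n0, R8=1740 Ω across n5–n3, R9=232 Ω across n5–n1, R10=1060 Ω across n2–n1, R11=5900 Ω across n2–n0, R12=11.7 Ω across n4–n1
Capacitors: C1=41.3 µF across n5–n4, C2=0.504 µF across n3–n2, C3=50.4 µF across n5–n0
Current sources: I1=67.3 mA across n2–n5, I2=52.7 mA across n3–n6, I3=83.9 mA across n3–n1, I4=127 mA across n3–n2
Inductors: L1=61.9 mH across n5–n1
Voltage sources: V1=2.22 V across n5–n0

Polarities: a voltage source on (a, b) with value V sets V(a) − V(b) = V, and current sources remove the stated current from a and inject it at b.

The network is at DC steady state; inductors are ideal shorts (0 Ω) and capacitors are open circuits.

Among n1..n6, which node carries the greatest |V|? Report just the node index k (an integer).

Apply KCL at each of the 6 non-ground nodes and solve the resulting linear system.
Node n1: branches {R1, R5, I3, R9, R10, L1, R12} → V_1 = 2.220
Node n2: branches {C2, I1, I4, R10, R11} → V_2 = 55.53
Node n3: branches {R2, R3, R4, R6, C2, R8, I2, I3, I4} → V_3 = -3.347
Node n4: branches {C1, R6, R7, R12} → V_4 = 0.2823
Node n5: branches {C1, R4, I1, C3, R8, R9, L1, V1} → V_5 = 2.220
Node n6: branches {R1, R2, R5, I2} → V_6 = 2.277
Source currents: i(L1)=0.0007859, i(V1)=-0.04334

2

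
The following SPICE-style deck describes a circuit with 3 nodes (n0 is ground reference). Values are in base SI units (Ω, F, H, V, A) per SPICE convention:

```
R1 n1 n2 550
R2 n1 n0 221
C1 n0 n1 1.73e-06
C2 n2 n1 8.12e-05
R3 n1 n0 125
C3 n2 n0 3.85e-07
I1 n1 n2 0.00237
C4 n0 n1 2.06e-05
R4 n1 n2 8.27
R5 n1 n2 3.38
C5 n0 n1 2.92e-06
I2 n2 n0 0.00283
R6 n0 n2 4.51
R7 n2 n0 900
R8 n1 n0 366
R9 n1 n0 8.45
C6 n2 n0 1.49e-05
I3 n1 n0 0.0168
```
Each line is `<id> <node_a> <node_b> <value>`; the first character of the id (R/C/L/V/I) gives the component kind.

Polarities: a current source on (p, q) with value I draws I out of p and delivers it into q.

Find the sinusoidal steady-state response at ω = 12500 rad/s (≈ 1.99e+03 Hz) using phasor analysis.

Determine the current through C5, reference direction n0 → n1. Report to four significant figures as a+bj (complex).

Apply KCL at each of the 2 non-ground nodes and solve the resulting linear system.
Node n1: branches {R1, R2, C1, C2, R3, I1, C4, R4, R5, C5, R8, R9, I3} → V_1 = -0.01794+0.02925j
Node n2: branches {R1, C2, C3, I1, R4, R5, I2, R6, R7, C6} → V_2 = -0.01680+0.02229j

0.001067+0.0006549j A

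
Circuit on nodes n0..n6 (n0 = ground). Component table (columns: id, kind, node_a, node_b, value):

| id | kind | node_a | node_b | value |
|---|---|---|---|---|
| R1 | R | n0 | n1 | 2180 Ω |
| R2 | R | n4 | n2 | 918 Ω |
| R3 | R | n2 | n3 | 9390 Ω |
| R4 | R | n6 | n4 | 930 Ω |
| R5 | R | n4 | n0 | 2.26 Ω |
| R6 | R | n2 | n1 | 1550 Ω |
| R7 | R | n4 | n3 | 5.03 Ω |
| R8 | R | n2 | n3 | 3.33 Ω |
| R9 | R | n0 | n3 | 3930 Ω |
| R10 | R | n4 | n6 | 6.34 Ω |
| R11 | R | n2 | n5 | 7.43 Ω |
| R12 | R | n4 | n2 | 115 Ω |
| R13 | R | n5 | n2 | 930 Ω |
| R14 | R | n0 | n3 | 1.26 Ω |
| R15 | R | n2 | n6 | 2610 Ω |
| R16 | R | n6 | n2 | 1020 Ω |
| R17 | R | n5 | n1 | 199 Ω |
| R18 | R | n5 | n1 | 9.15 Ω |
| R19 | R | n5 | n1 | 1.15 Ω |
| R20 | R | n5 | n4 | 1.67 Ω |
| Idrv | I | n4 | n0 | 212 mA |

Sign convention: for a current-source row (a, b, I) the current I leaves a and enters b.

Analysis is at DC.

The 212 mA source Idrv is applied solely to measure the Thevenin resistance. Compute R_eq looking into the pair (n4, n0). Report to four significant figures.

R_eq = 1.532 Ω

Element admittances at DC:
  Y(R1) = 0.0004587 S between n0,n1
  Y(R2) = 0.001089 S between n4,n2
  Y(R3) = 0.0001065 S between n2,n3
  Y(R4) = 0.001075 S between n6,n4
  Y(R5) = 0.4425 S between n4,n0
  Y(R6) = 0.0006452 S between n2,n1
  Y(R7) = 0.1988 S between n4,n3
  Y(R8) = 0.3003 S between n2,n3
  Y(R9) = 0.0002545 S between n0,n3
  Y(R10) = 0.1577 S between n4,n6
  Y(R11) = 0.1346 S between n2,n5
  Y(R12) = 0.008696 S between n4,n2
  Y(R13) = 0.001075 S between n5,n2
  Y(R14) = 0.7937 S between n0,n3
  Y(R15) = 0.0003831 S between n2,n6
  Y(R16) = 0.0009804 S between n6,n2
  Y(R17) = 0.005025 S between n5,n1
  Y(R18) = 0.1093 S between n5,n1
  Y(R19) = 0.8696 S between n5,n1
  Y(R20) = 0.5988 S between n5,n4
  Idrv: injects 0.212 A into n0 (from n4)
Assemble and solve the 6×6 MNA system:
  V(n1)=-0.2928  V(n2)=-0.1549  V(n3)=-0.08590  V(n4)=-0.3247  V(n5)=-0.2930  V(n6)=-0.3232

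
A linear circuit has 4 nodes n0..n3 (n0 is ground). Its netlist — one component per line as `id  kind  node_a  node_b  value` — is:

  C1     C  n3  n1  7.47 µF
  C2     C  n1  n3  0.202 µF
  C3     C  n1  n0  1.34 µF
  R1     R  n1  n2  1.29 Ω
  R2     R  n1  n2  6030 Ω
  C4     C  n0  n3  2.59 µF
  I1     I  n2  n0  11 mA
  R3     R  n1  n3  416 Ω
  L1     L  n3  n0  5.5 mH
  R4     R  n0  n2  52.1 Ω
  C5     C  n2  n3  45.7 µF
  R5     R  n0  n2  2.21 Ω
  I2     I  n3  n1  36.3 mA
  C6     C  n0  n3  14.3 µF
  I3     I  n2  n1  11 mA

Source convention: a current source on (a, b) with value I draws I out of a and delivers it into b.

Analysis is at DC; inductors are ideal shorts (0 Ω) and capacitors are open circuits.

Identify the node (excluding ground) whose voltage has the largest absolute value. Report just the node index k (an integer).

Apply KCL at each of the 3 non-ground nodes and solve the resulting linear system.
Node n1: branches {C1, C2, C3, R1, R2, R3, I2, I3} → V_1 = 0.1137
Node n2: branches {R1, R2, I1, R4, C5, R5, I3} → V_2 = 0.05306
Node n3: branches {C1, C2, C4, R3, L1, C5, I2, C6} → V_3 = 0.000
Source currents: i(L1)=-0.03603

1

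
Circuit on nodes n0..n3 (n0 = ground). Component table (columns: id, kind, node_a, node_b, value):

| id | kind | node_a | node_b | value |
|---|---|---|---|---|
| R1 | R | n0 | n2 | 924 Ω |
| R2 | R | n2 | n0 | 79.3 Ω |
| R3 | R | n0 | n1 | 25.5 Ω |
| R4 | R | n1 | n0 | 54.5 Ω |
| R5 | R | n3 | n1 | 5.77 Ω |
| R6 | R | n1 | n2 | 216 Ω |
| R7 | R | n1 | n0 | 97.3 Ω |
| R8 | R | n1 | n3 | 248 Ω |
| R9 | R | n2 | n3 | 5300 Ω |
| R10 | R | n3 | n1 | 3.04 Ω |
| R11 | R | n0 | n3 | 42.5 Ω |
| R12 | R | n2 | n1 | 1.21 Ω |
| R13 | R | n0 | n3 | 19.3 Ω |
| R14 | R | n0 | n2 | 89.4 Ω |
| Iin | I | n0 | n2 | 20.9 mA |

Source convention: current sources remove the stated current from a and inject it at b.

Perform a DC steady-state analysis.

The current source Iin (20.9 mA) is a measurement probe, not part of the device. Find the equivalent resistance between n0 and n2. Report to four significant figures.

R_eq = 7.150 Ω

MNA unknowns: 3 node voltages V₁..V_3
R1: Y=0.001082 on G[0,2]
R2: Y=0.01261 on G[2,0]
R3: Y=0.03922 on G[0,1]
R4: Y=0.01835 on G[1,0]
R5: Y=0.1733 on G[3,1]
R6: Y=0.004630 on G[1,2]
R7: Y=0.01028 on G[1,0]
R8: Y=0.004032 on G[1,3]
R9: Y=0.0001887 on G[2,3]
R10: Y=0.3289 on G[3,1]
R11: Y=0.02353 on G[0,3]
R12: Y=0.8264 on G[2,1]
R13: Y=0.05181 on G[0,3]
R14: Y=0.01119 on G[0,2]
Iin: z[0]−=0.0209, z[2]+=0.0209
solve → V1=0.1288, V2=0.1494, V3=0.1121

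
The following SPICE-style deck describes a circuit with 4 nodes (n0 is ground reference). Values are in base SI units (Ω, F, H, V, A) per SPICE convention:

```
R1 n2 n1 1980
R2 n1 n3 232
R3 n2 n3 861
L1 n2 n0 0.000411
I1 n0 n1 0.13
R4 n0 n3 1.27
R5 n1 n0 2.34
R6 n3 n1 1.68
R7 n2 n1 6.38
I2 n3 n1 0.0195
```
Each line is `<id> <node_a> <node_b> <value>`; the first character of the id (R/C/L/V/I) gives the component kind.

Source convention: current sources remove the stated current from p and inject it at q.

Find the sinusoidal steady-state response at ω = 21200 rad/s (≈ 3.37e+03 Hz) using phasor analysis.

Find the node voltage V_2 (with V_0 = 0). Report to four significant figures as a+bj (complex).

0.1038+0.09055j V

Apply KCL at each of the 3 non-ground nodes and solve the resulting linear system.
Node n1: branches {R1, R2, I1, R5, R6, R7, I2} → V_1 = 0.1702+0.01544j
Node n2: branches {R1, R3, L1, R7} → V_2 = 0.1038+0.09055j
Node n3: branches {R2, R3, R4, R6, I2} → V_3 = 0.05954+0.006744j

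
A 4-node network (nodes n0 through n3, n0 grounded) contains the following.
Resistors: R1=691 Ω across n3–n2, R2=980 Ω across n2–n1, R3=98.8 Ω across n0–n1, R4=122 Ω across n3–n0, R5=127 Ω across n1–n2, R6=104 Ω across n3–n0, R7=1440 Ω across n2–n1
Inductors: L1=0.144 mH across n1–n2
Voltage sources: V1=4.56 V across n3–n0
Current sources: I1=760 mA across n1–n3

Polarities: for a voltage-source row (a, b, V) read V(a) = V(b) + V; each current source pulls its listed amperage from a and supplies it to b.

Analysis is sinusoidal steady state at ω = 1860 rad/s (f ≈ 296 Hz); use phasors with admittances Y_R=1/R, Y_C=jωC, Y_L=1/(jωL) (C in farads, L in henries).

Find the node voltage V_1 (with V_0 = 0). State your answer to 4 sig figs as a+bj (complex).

Element admittances at ω=1860 rad/s:
  Y(R1) = 0.001447+0.000j S between n3,n2
  Y(R2) = 0.001020+0.000j S between n2,n1
  Y(R3) = 0.01012+0.000j S between n0,n1
  Y(R4) = 0.008197+0.000j S between n3,n0
  Y(R5) = 0.007874+0.000j S between n1,n2
  Y(L1) = 0.000-3.734j S between n1,n2
  Y(R6) = 0.009615+0.000j S between n3,n0
  Y(R7) = 0.0006944+0.000j S between n2,n1
  V1: constraint V(n3)−V(n0) = 4.56
  I1: injects 0.76 A into n3 (from n1)
Assemble and solve the 4×4 MNA system:
  V(n1)=-65.12-0.003379j  V(n2)=-65.12+0.02363j  V(n3)=4.560+0.000j
  i(V1)=0.5779+3.420e-05j

-65.12-0.003379j V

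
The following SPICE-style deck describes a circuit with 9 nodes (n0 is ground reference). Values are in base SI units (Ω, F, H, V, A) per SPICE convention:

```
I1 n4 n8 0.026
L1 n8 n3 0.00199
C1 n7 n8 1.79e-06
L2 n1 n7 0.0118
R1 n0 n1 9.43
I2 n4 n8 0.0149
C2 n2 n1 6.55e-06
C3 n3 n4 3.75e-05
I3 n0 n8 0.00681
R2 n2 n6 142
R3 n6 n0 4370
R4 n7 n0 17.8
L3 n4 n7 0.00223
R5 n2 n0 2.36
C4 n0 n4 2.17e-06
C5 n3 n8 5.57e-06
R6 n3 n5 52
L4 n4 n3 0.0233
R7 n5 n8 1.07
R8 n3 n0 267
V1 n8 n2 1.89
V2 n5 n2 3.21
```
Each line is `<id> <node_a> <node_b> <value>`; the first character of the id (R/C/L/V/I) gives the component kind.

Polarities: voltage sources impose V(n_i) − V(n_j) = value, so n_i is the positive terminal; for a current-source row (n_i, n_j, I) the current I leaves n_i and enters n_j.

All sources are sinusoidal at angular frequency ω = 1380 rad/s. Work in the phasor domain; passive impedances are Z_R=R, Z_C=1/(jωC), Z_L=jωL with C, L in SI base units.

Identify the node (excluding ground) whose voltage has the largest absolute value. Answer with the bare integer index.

5

MNA unknowns: 8 node voltages V₁..V_8 plus 2 source currents (V1, V2)
I1: z[4]−=0.026, z[8]+=0.026
L1: Y=0.000-0.3641j on G[8,3]
C1: Y=0.000+0.002470j on G[7,8]
L2: Y=0.000-0.06141j on G[1,7]
R1: Y=0.1060+0.000j on G[0,1]
I2: z[4]−=0.0149, z[8]+=0.0149
C2: Y=0.000+0.009039j on G[2,1]
C3: Y=0.000+0.05175j on G[3,4]
I3: z[0]−=0.00681, z[8]+=0.00681
R2: Y=0.007042+0.000j on G[2,6]
R3: Y=0.0002288+0.000j on G[6,0]
R4: Y=0.05618+0.000j on G[7,0]
L3: Y=0.000-0.3249j on G[4,7]
R5: Y=0.4237+0.000j on G[2,0]
C4: Y=0.000+0.002995j on G[0,4]
C5: Y=0.000+0.007687j on G[3,8]
R6: Y=0.01923+0.000j on G[3,5]
L4: Y=0.000-0.03110j on G[4,3]
R7: Y=0.9346+0.000j on G[5,8]
R8: Y=0.003745+0.000j on G[3,0]
V1: row V8−V2=1.89, i_V1 at 8,2
V2: row V5−V2=3.21, i_V2 at 5,2
solve → V1=0.09529+0.3872j, V2=0.05311-0.1527j, V3=2.109-0.1431j, V4=-0.7696+0.3834j, V5=3.263-0.1527j, V6=0.05143-0.1479j, V7=-0.5796+0.4723j, V8=1.943-0.1527j
aux → i_V1=1.283-0.06532j, i_V2=-1.256+0.0001848j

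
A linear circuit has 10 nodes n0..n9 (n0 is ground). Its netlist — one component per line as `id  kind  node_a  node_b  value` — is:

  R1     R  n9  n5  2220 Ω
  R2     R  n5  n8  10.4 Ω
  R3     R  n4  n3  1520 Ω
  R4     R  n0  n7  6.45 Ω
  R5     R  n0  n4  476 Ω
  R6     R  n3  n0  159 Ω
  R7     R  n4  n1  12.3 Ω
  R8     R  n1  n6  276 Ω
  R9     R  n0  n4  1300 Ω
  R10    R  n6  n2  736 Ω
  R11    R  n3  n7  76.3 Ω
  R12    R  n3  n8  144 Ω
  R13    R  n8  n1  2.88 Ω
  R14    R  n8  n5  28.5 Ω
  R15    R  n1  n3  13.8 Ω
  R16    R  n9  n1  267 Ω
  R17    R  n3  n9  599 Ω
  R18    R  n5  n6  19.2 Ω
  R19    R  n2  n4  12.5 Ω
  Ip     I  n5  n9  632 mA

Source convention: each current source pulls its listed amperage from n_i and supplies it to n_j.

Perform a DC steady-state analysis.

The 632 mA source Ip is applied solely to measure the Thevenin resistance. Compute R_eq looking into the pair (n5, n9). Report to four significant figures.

MNA unknowns: 9 node voltages V₁..V_9
R1: Y=0.0004505 on G[9,5]
R2: Y=0.09615 on G[5,8]
R3: Y=0.0006579 on G[4,3]
R4: Y=0.1550 on G[0,7]
R5: Y=0.002101 on G[0,4]
R6: Y=0.006289 on G[3,0]
R7: Y=0.08130 on G[4,1]
R8: Y=0.003623 on G[1,6]
R9: Y=0.0007692 on G[0,4]
R10: Y=0.001359 on G[6,2]
R11: Y=0.01311 on G[3,7]
R12: Y=0.006944 on G[3,8]
R13: Y=0.3472 on G[8,1]
R14: Y=0.03509 on G[8,5]
R15: Y=0.07246 on G[1,3]
R16: Y=0.003745 on G[9,1]
R17: Y=0.001669 on G[3,9]
R18: Y=0.05208 on G[5,6]
R19: Y=0.08000 on G[2,4]
Ip: z[5]−=0.632, z[9]+=0.632
solve → V1=-1.739, V2=-1.835, V3=0.2730, V4=-1.748, V5=-7.493, V6=-6.993, V7=0.02128, V8=-3.266, V9=106.1

R_eq = 179.8 Ω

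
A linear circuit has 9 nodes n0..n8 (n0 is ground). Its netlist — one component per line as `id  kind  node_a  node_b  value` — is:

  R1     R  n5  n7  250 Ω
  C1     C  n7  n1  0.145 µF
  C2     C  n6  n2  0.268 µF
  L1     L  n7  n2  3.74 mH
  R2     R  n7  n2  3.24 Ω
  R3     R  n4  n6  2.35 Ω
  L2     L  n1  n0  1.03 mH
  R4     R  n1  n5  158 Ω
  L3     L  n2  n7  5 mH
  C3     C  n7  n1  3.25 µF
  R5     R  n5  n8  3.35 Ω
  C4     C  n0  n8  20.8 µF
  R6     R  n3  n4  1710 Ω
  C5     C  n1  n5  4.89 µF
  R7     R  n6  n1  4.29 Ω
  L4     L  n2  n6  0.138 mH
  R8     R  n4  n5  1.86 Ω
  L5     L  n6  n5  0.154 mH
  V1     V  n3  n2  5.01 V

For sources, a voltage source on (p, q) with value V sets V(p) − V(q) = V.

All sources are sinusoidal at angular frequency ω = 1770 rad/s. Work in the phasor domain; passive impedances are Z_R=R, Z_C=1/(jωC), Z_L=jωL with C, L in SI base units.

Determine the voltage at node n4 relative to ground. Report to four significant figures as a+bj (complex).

MNA unknowns: 8 node voltages V₁..V_8 plus 1 source current (V1)
R1: Y=0.004000+0.000j on G[5,7]
C1: Y=0.000+0.0002566j on G[7,1]
C2: Y=0.000+0.0004744j on G[6,2]
L1: Y=0.000-0.1511j on G[7,2]
R2: Y=0.3086+0.000j on G[7,2]
R3: Y=0.4255+0.000j on G[4,6]
L2: Y=0.000-0.5485j on G[1,0]
R4: Y=0.006329+0.000j on G[1,5]
L3: Y=0.000-0.1130j on G[2,7]
C3: Y=0.000+0.005752j on G[7,1]
R5: Y=0.2985+0.000j on G[5,8]
C4: Y=0.000+0.03682j on G[0,8]
R6: Y=0.0005848+0.000j on G[3,4]
C5: Y=0.000+0.008655j on G[1,5]
R7: Y=0.2331+0.000j on G[6,1]
L4: Y=0.000-4.094j on G[2,6]
R8: Y=0.5376+0.000j on G[4,5]
L5: Y=0.000-3.669j on G[6,5]
V1: row V3−V2=5.01, i_V1 at 3,2
solve → V1=1.032e-05+2.802e-05j, V2=6.825e-05-0.0007282j, V3=5.010-0.0007282j, V4=0.003128+0.0002378j, V5=0.0001023+0.0004364j, V6=6.946e-05-1.188e-05j, V7=5.310e-05-0.0007269j, V8=0.0001538+0.0004175j
aux → i_V1=-0.002928+5.649e-07j

0.003128+0.0002378j V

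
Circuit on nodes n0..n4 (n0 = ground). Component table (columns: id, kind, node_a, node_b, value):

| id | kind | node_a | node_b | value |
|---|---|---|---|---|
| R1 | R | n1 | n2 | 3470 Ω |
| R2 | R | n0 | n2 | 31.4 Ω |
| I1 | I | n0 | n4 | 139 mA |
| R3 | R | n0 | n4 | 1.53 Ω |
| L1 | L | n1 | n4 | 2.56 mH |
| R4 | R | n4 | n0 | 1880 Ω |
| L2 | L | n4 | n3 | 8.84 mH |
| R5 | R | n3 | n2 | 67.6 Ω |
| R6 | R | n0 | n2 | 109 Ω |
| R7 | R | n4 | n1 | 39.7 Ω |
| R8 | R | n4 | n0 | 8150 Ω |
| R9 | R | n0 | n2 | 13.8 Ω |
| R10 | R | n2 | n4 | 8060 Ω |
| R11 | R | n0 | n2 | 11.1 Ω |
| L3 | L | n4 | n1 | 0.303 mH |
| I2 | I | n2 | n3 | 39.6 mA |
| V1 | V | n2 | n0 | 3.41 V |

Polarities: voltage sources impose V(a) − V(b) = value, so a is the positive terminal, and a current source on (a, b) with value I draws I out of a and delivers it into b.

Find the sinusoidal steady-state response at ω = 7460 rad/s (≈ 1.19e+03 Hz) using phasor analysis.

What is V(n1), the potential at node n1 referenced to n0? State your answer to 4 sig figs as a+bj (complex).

Element admittances at ω=7460 rad/s:
  Y(R1) = 0.0002882+0.000j S between n1,n2
  Y(R2) = 0.03185+0.000j S between n0,n2
  I1: injects 0.139 A into n4 (from n0)
  Y(R3) = 0.6536+0.000j S between n0,n4
  Y(L1) = 0.000-0.05236j S between n1,n4
  Y(R4) = 0.0005319+0.000j S between n4,n0
  Y(L2) = 0.000-0.01516j S between n4,n3
  Y(R5) = 0.01479+0.000j S between n3,n2
  Y(R6) = 0.009174+0.000j S between n0,n2
  Y(R7) = 0.02519+0.000j S between n4,n1
  Y(R8) = 0.0001227+0.000j S between n4,n0
  Y(R9) = 0.07246+0.000j S between n0,n2
  Y(R10) = 0.0001241+0.000j S between n2,n4
  Y(R11) = 0.09009+0.000j S between n0,n2
  Y(L3) = 0.000-0.4424j S between n4,n1
  I2: injects 0.0396 A into n3 (from n2)
  V1: constraint V(n2)−V(n0) = 3.41
Assemble and solve the 5×5 MNA system:
  V(n1)=0.2825-0.06299j  V(n2)=3.410+0.000j  V(n3)=3.080+2.868j  V(n4)=0.2824-0.06481j
  i(V1)=-0.7400+0.04240j

0.2825-0.06299j V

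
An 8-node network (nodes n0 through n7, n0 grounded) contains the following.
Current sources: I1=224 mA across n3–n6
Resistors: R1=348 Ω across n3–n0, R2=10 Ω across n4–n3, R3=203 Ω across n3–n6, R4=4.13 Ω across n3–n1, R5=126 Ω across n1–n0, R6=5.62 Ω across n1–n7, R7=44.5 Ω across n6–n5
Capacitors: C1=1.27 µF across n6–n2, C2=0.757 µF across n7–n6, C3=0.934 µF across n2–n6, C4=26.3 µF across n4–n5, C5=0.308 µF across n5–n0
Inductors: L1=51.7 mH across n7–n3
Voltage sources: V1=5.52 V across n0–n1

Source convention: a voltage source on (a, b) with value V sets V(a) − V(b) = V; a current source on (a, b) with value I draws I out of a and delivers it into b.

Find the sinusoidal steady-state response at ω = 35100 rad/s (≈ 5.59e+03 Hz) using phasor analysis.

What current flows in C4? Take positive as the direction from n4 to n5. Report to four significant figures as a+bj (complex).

Element admittances at ω=35100 rad/s:
  I1: injects 0.224 A into n6 (from n3)
  Y(R1) = 0.002874+0.000j S between n3,n0
  Y(C1) = 0.000+0.04458j S between n6,n2
  Y(R2) = 0.1000+0.000j S between n4,n3
  Y(C2) = 0.000+0.02657j S between n7,n6
  Y(C3) = 0.000+0.03278j S between n2,n6
  Y(C4) = 0.000+0.9231j S between n4,n5
  Y(R3) = 0.004926+0.000j S between n3,n6
  Y(L1) = 0.000-0.0005511j S between n7,n3
  Y(R4) = 0.2421+0.000j S between n3,n1
  Y(R5) = 0.007937+0.000j S between n1,n0
  Y(R6) = 0.1779+0.000j S between n1,n7
  Y(R7) = 0.02247+0.000j S between n6,n5
  Y(C5) = 0.000+0.01081j S between n5,n0
  V1: constraint V(n0)−V(n1) = 5.52
Assemble and solve the 8×8 MNA system:
  V(n1)=-5.520+0.000j  V(n2)=-1.341-3.819j  V(n3)=-5.945-0.1578j  V(n4)=-5.136-0.3582j  V(n5)=-5.157-0.4459j  V(n6)=-1.341-3.819j  V(n7)=-4.873+0.5306j
  i(V1)=-0.05607-0.05621j

-0.08093+0.02004j A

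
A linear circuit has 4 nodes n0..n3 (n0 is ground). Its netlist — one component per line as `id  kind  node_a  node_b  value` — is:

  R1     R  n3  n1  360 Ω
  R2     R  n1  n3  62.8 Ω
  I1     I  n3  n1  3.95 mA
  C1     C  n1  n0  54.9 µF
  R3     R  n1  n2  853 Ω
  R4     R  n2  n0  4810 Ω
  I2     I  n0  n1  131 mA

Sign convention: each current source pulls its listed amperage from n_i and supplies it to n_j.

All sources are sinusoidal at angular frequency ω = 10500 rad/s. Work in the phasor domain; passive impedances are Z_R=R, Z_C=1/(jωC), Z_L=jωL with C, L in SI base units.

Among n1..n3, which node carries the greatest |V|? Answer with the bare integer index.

Apply KCL at each of the 3 non-ground nodes and solve the resulting linear system.
Node n1: branches {R1, R2, I1, C1, R3, I2} → V_1 = 6.961e-05-0.2273j
Node n2: branches {R3, R4} → V_2 = 5.913e-05-0.1930j
Node n3: branches {R1, R2, I1} → V_3 = -0.2111-0.2273j

3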